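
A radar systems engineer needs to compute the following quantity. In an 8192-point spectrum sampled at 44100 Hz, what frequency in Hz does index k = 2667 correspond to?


Frequency of DFT bin k:
f_k = k * fs / N
    = 2667 * 44100 / 8192
    = 117614700 / 8192
    = 14357.263 Hz

14357.263 Hz


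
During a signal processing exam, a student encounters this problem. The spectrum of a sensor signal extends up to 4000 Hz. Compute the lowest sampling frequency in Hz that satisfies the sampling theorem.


The Nyquist rate is twice the maximum frequency component.
fs_min = 2 * fmax
      = 2 * 4000
      = 8000 Hz

8000


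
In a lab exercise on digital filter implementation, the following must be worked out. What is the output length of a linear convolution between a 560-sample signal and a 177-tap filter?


Linear convolution output length:
L = N + M - 1
  = 560 + 177 - 1
  = 736 samples

736


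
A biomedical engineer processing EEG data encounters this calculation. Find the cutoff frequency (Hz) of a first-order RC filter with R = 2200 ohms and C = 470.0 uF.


Cutoff frequency of a first-order RC filter:
fc = 1 / (2 * pi * R * C)
C = 470.0 uF = 0.00047 F
fc = 1 / (2 * pi * 2200 * 0.00047)
   = 1 / 6.4968136076237
   = 0.153922 Hz

0.153922 Hz


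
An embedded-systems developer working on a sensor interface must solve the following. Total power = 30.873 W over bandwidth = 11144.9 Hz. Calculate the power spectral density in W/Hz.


Power spectral density:
PSD = P / BW
    = 30.873 / 11144.9
    = 0.00277015 W/Hz

0.00277015 W/Hz


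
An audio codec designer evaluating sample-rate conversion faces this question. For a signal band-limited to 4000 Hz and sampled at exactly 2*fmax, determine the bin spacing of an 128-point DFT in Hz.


Step 1 — Nyquist sampling rate:
fs = 2 * fmax = 2 * 4000 = 8000 Hz

Step 2 — DFT bin spacing:
df = fs / N = 8000 / 128 = 62.5 Hz

62.5 Hz


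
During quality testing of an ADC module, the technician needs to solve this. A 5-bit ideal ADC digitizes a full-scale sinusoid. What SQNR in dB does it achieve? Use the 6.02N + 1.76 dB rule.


Theoretical SNR for a full-scale sinusoid:
SNR = 6.02 * N + 1.76
    = 6.02 * 5 + 1.76
    = 30.1 + 1.76
    = 31.86 dB

31.86 dB


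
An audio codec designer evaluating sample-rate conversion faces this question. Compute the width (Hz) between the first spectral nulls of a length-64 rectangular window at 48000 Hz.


Main lobe width for a rectangular window:
Width = 2 * fs / N
      = 2 * 48000 / 64
      = 96000 / 64
      = 1500.0 Hz

1500.0 Hz


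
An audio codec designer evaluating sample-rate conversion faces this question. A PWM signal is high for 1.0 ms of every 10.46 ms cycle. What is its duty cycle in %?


Duty cycle as a percentage:
DC = (t_on / T) * 100
   = (1.0 / 10.46) * 100
   = 0.095602 * 100
   = 9.56 %

9.56 %


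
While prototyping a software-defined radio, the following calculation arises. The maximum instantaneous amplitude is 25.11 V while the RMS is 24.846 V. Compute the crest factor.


Crest factor is the ratio of peak to RMS:
CF = V_peak / V_rms
   = 25.11 / 24.846
   = 1.0106

1.0106


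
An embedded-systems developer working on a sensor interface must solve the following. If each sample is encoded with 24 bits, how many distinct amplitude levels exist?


Number of quantization levels = 2^N
= 2^24
= 16777216

16777216


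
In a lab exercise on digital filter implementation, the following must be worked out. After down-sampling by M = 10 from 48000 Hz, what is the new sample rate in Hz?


Decimation reduces the sample rate:
fs_out = fs_in / M
       = 48000 / 10
       = 4800.0 Hz

4800.0 Hz


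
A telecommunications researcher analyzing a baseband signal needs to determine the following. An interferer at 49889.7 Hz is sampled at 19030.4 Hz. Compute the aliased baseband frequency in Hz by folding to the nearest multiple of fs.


Compute the nearest integer multiple of fs to the signal:
n = round(49889.7 / 19030.4) = 3
f_alias = |49889.7 - 3 * 19030.4|
        = |49889.7 - 57091.2|
        = 7201.5 Hz

7201.5


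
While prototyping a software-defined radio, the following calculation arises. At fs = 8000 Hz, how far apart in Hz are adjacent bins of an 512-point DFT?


DFT frequency resolution:
df = fs / N
   = 8000 / 512
   = 15.625 Hz

15.625 Hz


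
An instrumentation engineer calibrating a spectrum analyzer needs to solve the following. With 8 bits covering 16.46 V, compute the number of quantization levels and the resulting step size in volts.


Step 1 — number of quantization levels:
L = 2^N = 2^8 = 256

Step 2 — LSB step size:
delta = Vfs / L
      = 16.46 / 256
      = 0.06429688 V

Levels = 256; step size = 0.06429688 V


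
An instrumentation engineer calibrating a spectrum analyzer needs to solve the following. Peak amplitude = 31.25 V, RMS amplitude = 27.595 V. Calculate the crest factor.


Crest factor is the ratio of peak to RMS:
CF = V_peak / V_rms
   = 31.25 / 27.595
   = 1.1325

1.1325


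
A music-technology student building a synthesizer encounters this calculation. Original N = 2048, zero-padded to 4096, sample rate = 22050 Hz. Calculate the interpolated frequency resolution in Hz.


Frequency resolution after zero-padding:
N_padded = 2048 * 2 = 4096
df = fs / N_padded
   = 22050 / 4096
   = 5.3833 Hz

5.3833 Hz


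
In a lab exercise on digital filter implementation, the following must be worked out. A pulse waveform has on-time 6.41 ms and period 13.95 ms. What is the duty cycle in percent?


Duty cycle as a percentage:
DC = (t_on / T) * 100
   = (6.41 / 13.95) * 100
   = 0.459498 * 100
   = 45.95 %

45.95 %


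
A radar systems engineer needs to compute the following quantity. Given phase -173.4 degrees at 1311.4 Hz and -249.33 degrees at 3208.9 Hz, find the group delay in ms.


Group delay from phase difference:
tau = -d(phi)/d(omega)
d(phi) = -75.93 deg = -1.325229 rad
d(omega) = 2*pi*(3208.9 - 1311.4) = 11922.3441 rad/s
tau = -(-1.325229) / 11922.3441
    = 0.1112 ms

0.1112 ms


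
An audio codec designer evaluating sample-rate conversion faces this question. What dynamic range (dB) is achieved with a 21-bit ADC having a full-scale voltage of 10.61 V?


Dynamic range from full-scale to LSB:
V_min = V_max / 2^bits = 10.61 / 2^21
DR = 20 * log10(V_max / V_min)
   = 20 * log10(2^21)
   = 20 * 21 * log10(2)
   = 126.43 dB

126.43 dB


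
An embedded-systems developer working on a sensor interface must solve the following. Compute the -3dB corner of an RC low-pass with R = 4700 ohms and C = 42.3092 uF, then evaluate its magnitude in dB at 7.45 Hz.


Step 1 — cutoff frequency:
fc = 1 / (2*pi*R*C)
C = 42.3092 uF = 4.23092e-05 F
fc = 1 / (2*pi*4700*4.23092e-05)
   = 0.800364 Hz

Step 2 — magnitude at f = 7.45 Hz:
|H(f)| = 1 / sqrt(1 + (f/fc)^2)
f/fc = 7.45 / 0.800364 = 9.308265
|H| = 1 / sqrt(1 + 86.643797) = 0.1068168
|H|_dB = 20*log10(0.1068168) = -19.43 dB

fc = 0.800364 Hz; |H(7.45 Hz)| = -19.43 dB


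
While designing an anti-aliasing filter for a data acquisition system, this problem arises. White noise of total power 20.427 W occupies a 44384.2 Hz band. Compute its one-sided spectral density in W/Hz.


Power spectral density:
PSD = P / BW
    = 20.427 / 44384.2
    = 0.00046023 W/Hz

0.00046023 W/Hz


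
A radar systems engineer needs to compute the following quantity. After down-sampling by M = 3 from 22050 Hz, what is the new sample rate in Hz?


Decimation reduces the sample rate:
fs_out = fs_in / M
       = 22050 / 3
       = 7350.0 Hz

7350.0 Hz


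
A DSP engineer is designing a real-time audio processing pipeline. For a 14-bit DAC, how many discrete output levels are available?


Number of quantization levels = 2^N
= 2^14
= 16384

16384


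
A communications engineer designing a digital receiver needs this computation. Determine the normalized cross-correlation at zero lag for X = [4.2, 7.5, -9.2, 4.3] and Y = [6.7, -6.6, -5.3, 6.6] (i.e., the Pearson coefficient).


Pearson correlation coefficient (population):
r = cov(X,Y) / (std(X) * std(Y))
Mean X = 1.7, Mean Y = 0.35
Cov(X,Y) = 13.35
Std(X) = 6.431563, Std(Y) = 6.316843
r = 0.3286

0.3286


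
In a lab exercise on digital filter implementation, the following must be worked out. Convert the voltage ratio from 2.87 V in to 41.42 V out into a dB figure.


Voltage gain in dB:
G = 20 * log10(Vout / Vin)
  = 20 * log10(41.42 / 2.87)
  = 20 * log10(14.432056)
  = 20 * 1.159328
  = 23.19 dB

23.19 dB


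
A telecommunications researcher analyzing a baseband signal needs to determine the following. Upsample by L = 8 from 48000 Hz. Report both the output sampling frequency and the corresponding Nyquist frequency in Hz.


Step 1 — output sample rate after interpolation by L:
fs_out = L * fs_in = 8 * 48000 = 384000 Hz

Step 2 — Nyquist frequency of the output stream:
f_Nyq = fs_out / 2 = 384000 / 2 = 192000.0 Hz

fs_out = 384000 Hz; f_Nyquist = 192000.0 Hz


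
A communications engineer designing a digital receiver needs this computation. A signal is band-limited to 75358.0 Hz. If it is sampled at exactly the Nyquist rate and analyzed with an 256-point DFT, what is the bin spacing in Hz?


Step 1 — Nyquist sampling rate:
fs = 2 * fmax = 2 * 75358.0 = 150716.0 Hz

Step 2 — DFT bin spacing:
df = fs / N = 150716.0 / 256 = 588.7344 Hz

588.7344 Hz


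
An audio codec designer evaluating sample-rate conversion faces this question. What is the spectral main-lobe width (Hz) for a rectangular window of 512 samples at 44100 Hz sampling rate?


Main lobe width for a rectangular window:
Width = 2 * fs / N
      = 2 * 44100 / 512
      = 88200 / 512
      = 172.266 Hz

172.266 Hz


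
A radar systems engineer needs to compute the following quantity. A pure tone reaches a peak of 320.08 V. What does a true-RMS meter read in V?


RMS voltage for a sinusoidal waveform:
V_rms = V_peak / sqrt(2)
      = 320.08 / 1.414214
      = 226.331 V

226.331 V


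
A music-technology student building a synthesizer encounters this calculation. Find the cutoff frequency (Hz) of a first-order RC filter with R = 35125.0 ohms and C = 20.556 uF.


Cutoff frequency of a first-order RC filter:
fc = 1 / (2 * pi * R * C)
C = 20.556 uF = 2.0556e-05 F
fc = 1 / (2 * pi * 35125.0 * 2.0556e-05)
   = 1 / 4.5366451457502
   = 0.220427 Hz

0.220427 Hz


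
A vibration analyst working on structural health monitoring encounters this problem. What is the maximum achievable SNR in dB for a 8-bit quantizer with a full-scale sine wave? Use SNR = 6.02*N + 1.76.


Theoretical SNR for a full-scale sinusoid:
SNR = 6.02 * N + 1.76
    = 6.02 * 8 + 1.76
    = 48.16 + 1.76
    = 49.92 dB

49.92 dB


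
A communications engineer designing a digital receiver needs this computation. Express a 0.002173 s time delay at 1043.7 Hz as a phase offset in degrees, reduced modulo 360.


Phase shift from frequency and time delay:
phi = 360 * f * t_delay
    = 360 * 1043.7 * 0.002173
    = 816.47 degrees
    mod 360 = 96.47 degrees

96.47 degrees


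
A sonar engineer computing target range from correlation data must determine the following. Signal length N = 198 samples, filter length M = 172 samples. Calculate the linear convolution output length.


Linear convolution output length:
L = N + M - 1
  = 198 + 172 - 1
  = 369 samples

369


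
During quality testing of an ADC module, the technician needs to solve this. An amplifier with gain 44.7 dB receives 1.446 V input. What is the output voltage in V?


Output voltage from dB gain:
V_out = V_in * 10^(gain_dB / 20)
      = 1.446 * 10^(44.7 / 20)
      = 1.446 * 171.790839
      = 248.4096 V

248.4096 V


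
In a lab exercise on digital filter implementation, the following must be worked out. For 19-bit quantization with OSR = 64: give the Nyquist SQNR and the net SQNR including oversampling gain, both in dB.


Step 1 — baseline SQNR at Nyquist:
SQNR_base = 6.02*N + 1.76
          = 6.02*19 + 1.76
          = 116.14 dB

Step 2 — oversampling processing gain:
G = 10*log10(OSR) = 10*log10(64) = 18.06 dB

Step 3 — total:
SQNR_total = 116.14 + 18.06 = 134.2 dB

Base SQNR = 116.14 dB; oversampled SQNR = 134.2 dB


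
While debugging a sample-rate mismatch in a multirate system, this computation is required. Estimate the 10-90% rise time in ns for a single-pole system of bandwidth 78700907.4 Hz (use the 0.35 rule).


Rise time from bandwidth relationship:
tr = 0.35 / BW
   = 0.35 / 78700907.4
   = 4.447216831e-09 s
   = 4.4472 ns

4.4472 ns


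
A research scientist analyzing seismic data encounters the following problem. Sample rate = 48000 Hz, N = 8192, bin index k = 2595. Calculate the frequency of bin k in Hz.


Frequency of DFT bin k:
f_k = k * fs / N
    = 2595 * 48000 / 8192
    = 124560000 / 8192
    = 15205.078 Hz

15205.078 Hz


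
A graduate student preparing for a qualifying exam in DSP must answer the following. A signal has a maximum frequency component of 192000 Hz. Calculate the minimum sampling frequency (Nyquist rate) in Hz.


The Nyquist rate is twice the maximum frequency component.
fs_min = 2 * fmax
      = 2 * 192000
      = 384000 Hz

384000


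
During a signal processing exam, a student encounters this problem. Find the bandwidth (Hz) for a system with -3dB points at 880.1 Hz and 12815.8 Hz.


Bandwidth is the difference of -3dB frequencies:
BW = f_high - f_low
   = 12815.8 - 880.1
   = 11935.7 Hz

11935.7 Hz


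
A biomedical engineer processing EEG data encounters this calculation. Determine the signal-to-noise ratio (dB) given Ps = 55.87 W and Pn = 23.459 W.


SNR in decibels:
SNR = 10 * log10(Ps / Pn)
    = 10 * log10(55.87 / 23.459)
    = 10 * log10(2.3816)
    = 10 * 0.3769
    = 3.77 dB

3.77 dB


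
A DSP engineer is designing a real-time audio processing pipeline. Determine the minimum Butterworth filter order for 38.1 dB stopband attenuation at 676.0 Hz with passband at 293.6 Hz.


Butterworth filter order formula:
n = log10(10^(A/10) - 1) / (2 * log10(f_stop/f_pass))
10^(38.1/10) - 1 = 6455.5423
f_stop/f_pass = 676.0 / 293.6 = 2.3025
n = 5.2596 -> ceil = 6

6


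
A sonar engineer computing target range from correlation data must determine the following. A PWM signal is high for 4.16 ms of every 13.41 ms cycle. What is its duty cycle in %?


Duty cycle as a percentage:
DC = (t_on / T) * 100
   = (4.16 / 13.41) * 100
   = 0.310216 * 100
   = 31.02 %

31.02 %


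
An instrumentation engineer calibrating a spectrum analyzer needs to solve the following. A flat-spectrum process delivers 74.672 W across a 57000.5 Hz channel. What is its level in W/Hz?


Power spectral density:
PSD = P / BW
    = 74.672 / 57000.5
    = 0.00131002 W/Hz

0.00131002 W/Hz


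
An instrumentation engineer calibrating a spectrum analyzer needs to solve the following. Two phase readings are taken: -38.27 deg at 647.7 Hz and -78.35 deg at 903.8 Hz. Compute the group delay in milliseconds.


Group delay from phase difference:
tau = -d(phi)/d(omega)
d(phi) = -40.08 deg = -0.699528 rad
d(omega) = 2*pi*(903.8 - 647.7) = 1609.1238 rad/s
tau = -(-0.699528) / 1609.1238
    = 0.4347 ms

0.4347 ms


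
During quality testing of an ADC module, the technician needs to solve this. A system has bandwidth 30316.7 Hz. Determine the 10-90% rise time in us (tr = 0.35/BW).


Rise time from bandwidth relationship:
tr = 0.35 / BW
   = 0.35 / 30316.7
   = 1.154479214e-05 s
   = 11.5448 us

11.5448 us


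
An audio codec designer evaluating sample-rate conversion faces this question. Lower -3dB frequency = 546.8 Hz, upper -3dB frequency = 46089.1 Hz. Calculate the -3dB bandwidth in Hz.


Bandwidth is the difference of -3dB frequencies:
BW = f_high - f_low
   = 46089.1 - 546.8
   = 45542.3 Hz

45542.3 Hz


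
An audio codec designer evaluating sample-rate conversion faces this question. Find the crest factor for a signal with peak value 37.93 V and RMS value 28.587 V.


Crest factor is the ratio of peak to RMS:
CF = V_peak / V_rms
   = 37.93 / 28.587
   = 1.3268

1.3268


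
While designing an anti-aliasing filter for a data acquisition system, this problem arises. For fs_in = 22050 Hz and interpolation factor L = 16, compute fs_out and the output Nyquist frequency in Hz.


Step 1 — output sample rate after interpolation by L:
fs_out = L * fs_in = 16 * 22050 = 352800 Hz

Step 2 — Nyquist frequency of the output stream:
f_Nyq = fs_out / 2 = 352800 / 2 = 176400.0 Hz

fs_out = 352800 Hz; f_Nyquist = 176400.0 Hz


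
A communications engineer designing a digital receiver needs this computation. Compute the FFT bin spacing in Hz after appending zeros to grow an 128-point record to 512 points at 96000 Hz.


Frequency resolution after zero-padding:
N_padded = 128 * 4 = 512
df = fs / N_padded
   = 96000 / 512
   = 187.5 Hz

187.5 Hz


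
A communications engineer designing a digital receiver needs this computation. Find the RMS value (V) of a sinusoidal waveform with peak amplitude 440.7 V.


RMS voltage for a sinusoidal waveform:
V_rms = V_peak / sqrt(2)
      = 440.7 / 1.414214
      = 311.622 V

311.622 V


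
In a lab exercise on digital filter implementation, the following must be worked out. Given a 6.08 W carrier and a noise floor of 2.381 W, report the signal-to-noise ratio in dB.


SNR in decibels:
SNR = 10 * log10(Ps / Pn)
    = 10 * log10(6.08 / 2.381)
    = 10 * log10(2.5535)
    = 10 * 0.4071
    = 4.07 dB

4.07 dB


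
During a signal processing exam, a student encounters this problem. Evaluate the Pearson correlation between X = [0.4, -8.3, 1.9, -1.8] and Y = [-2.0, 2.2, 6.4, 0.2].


Pearson correlation coefficient (population):
r = cov(X,Y) / (std(X) * std(Y))
Mean X = -1.95, Mean Y = 1.7
Cov(X,Y) = 1.5
Std(X) = 3.895189, Std(Y) = 3.093542
r = 0.1245

0.1245


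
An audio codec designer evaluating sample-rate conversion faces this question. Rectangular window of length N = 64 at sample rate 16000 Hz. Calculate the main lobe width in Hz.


Main lobe width for a rectangular window:
Width = 2 * fs / N
      = 2 * 16000 / 64
      = 32000 / 64
      = 500.0 Hz

500.0 Hz


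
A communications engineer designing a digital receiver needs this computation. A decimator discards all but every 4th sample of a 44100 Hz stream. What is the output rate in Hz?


Decimation reduces the sample rate:
fs_out = fs_in / M
       = 44100 / 4
       = 11025.0 Hz

11025.0 Hz


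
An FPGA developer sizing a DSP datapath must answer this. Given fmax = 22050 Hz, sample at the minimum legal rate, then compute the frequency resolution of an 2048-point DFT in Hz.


Step 1 — Nyquist sampling rate:
fs = 2 * fmax = 2 * 22050 = 44100 Hz

Step 2 — DFT bin spacing:
df = fs / N = 44100 / 2048 = 21.5332 Hz

21.5332 Hz


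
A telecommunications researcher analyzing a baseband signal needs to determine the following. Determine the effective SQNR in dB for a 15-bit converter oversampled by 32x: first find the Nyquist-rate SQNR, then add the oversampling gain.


Step 1 — baseline SQNR at Nyquist:
SQNR_base = 6.02*N + 1.76
          = 6.02*15 + 1.76
          = 92.06 dB

Step 2 — oversampling processing gain:
G = 10*log10(OSR) = 10*log10(32) = 15.05 dB

Step 3 — total:
SQNR_total = 92.06 + 15.05 = 107.11 dB

Base SQNR = 92.06 dB; oversampled SQNR = 107.11 dB


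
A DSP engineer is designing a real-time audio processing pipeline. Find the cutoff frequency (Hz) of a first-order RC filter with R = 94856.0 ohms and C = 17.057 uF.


Cutoff frequency of a first-order RC filter:
fc = 1 / (2 * pi * R * C)
C = 17.057 uF = 1.7057e-05 F
fc = 1 / (2 * pi * 94856.0 * 1.7057e-05)
   = 1 / 10.165934909516
   = 0.098368 Hz

0.098368 Hz


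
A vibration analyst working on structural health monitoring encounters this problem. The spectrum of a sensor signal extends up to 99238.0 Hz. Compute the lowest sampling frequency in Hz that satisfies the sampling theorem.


The Nyquist rate is twice the maximum frequency component.
fs_min = 2 * fmax
      = 2 * 99238.0
      = 198476.0 Hz

198476.0


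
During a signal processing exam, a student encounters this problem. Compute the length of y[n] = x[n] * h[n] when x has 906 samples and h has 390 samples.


Linear convolution output length:
L = N + M - 1
  = 906 + 390 - 1
  = 1295 samples

1295


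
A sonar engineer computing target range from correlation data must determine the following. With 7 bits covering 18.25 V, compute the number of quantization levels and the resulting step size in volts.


Step 1 — number of quantization levels:
L = 2^N = 2^7 = 128

Step 2 — LSB step size:
delta = Vfs / L
      = 18.25 / 128
      = 0.14257812 V

Levels = 128; step size = 0.14257812 V


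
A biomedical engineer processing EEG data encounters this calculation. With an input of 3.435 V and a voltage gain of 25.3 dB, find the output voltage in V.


Output voltage from dB gain:
V_out = V_in * 10^(gain_dB / 20)
      = 3.435 * 10^(25.3 / 20)
      = 3.435 * 18.40772
      = 63.2305 V

63.2305 V


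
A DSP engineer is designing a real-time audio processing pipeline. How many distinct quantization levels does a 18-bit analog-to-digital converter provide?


Number of quantization levels = 2^N
= 2^18
= 262144

262144


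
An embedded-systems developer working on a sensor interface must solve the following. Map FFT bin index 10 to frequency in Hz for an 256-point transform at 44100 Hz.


Frequency of DFT bin k:
f_k = k * fs / N
    = 10 * 44100 / 256
    = 441000 / 256
    = 1722.656 Hz

1722.656 Hz


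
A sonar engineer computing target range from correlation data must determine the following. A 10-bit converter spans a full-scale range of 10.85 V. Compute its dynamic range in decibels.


Dynamic range from full-scale to LSB:
V_min = V_max / 2^bits = 10.85 / 2^10
DR = 20 * log10(V_max / V_min)
   = 20 * log10(2^10)
   = 20 * 10 * log10(2)
   = 60.21 dB

60.21 dB


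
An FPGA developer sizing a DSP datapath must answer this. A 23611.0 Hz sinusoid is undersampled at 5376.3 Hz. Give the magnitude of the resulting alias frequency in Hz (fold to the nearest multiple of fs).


Compute the nearest integer multiple of fs to the signal:
n = round(23611.0 / 5376.3) = 4
f_alias = |23611.0 - 4 * 5376.3|
        = |23611.0 - 21505.2|
        = 2105.8 Hz

2105.8


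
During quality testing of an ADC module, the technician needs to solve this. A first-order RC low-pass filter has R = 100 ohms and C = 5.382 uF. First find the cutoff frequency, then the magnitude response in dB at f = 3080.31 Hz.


Step 1 — cutoff frequency:
fc = 1 / (2*pi*R*C)
C = 5.382 uF = 5.382e-06 F
fc = 1 / (2*pi*100*5.382e-06)
   = 295.717 Hz

Step 2 — magnitude at f = 3080.31 Hz:
|H(f)| = 1 / sqrt(1 + (f/fc)^2)
f/fc = 3080.31 / 295.717 = 10.416412
|H| = 1 / sqrt(1 + 108.501639) = 0.095563
|H|_dB = 20*log10(0.095563) = -20.39 dB

fc = 295.717 Hz; |H(3080.31 Hz)| = -20.39 dB


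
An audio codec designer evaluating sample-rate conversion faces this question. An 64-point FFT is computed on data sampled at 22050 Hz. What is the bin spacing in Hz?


DFT frequency resolution:
df = fs / N
   = 22050 / 64
   = 344.5312 Hz

344.5312 Hz


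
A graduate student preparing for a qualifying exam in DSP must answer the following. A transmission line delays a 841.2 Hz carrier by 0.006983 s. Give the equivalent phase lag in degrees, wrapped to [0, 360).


Phase shift from frequency and time delay:
phi = 360 * f * t_delay
    = 360 * 841.2 * 0.006983
    = 2114.68 degrees
    mod 360 = 314.68 degrees

314.68 degrees


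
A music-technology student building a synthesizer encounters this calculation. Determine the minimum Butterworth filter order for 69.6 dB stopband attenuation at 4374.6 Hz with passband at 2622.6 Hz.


Butterworth filter order formula:
n = log10(10^(A/10) - 1) / (2 * log10(f_stop/f_pass))
10^(69.6/10) - 1 = 9120107.3936
f_stop/f_pass = 4374.6 / 2622.6 = 1.668
n = 15.6611 -> ceil = 16

16


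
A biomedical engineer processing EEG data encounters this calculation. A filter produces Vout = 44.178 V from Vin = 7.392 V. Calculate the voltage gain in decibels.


Voltage gain in dB:
G = 20 * log10(Vout / Vin)
  = 20 * log10(44.178 / 7.392)
  = 20 * log10(5.976461)
  = 20 * 0.776444
  = 15.53 dB

15.53 dB


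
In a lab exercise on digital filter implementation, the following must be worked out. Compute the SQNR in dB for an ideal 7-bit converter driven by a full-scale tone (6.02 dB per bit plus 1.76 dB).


Theoretical SNR for a full-scale sinusoid:
SNR = 6.02 * N + 1.76
    = 6.02 * 7 + 1.76
    = 42.14 + 1.76
    = 43.9 dB

43.9 dB


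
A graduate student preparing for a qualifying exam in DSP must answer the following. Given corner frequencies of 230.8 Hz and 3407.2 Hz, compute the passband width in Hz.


Bandwidth is the difference of -3dB frequencies:
BW = f_high - f_low
   = 3407.2 - 230.8
   = 3176.4 Hz

3176.4 Hz


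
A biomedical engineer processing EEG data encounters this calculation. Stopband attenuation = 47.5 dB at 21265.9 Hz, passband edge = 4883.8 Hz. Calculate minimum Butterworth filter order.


Butterworth filter order formula:
n = log10(10^(A/10) - 1) / (2 * log10(f_stop/f_pass))
10^(47.5/10) - 1 = 56233.1325
f_stop/f_pass = 21265.9 / 4883.8 = 4.3544
n = 3.7172 -> ceil = 4

4


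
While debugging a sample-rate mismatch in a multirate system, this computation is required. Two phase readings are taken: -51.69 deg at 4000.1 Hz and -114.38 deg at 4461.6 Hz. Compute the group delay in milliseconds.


Group delay from phase difference:
tau = -d(phi)/d(omega)
d(phi) = -62.69 deg = -1.094147 rad
d(omega) = 2*pi*(4461.6 - 4000.1) = 2899.69 rad/s
tau = -(-1.094147) / 2899.69
    = 0.3773 ms

0.3773 ms


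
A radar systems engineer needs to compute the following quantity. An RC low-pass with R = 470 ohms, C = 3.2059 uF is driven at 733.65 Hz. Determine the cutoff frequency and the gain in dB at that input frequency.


Step 1 — cutoff frequency:
fc = 1 / (2*pi*R*C)
C = 3.2059 uF = 3.2059e-06 F
fc = 1 / (2*pi*470*3.2059e-06)
   = 105.626 Hz

Step 2 — magnitude at f = 733.65 Hz:
|H(f)| = 1 / sqrt(1 + (f/fc)^2)
f/fc = 733.65 / 105.626 = 6.945733
|H| = 1 / sqrt(1 + 48.243207) = 0.1425039
|H|_dB = 20*log10(0.1425039) = -16.92 dB

fc = 105.626 Hz; |H(733.65 Hz)| = -16.92 dB


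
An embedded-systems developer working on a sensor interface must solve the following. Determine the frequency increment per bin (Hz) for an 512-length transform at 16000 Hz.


DFT frequency resolution:
df = fs / N
   = 16000 / 512
   = 31.25 Hz

31.25 Hz


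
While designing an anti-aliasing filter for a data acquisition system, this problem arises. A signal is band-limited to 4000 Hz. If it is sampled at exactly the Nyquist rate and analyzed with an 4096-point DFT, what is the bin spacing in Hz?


Step 1 — Nyquist sampling rate:
fs = 2 * fmax = 2 * 4000 = 8000 Hz

Step 2 — DFT bin spacing:
df = fs / N = 8000 / 4096 = 1.9531 Hz

1.9531 Hz


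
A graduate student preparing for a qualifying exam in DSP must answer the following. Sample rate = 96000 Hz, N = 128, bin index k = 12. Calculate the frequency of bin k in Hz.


Frequency of DFT bin k:
f_k = k * fs / N
    = 12 * 96000 / 128
    = 1152000 / 128
    = 9000.0 Hz

9000.0 Hz


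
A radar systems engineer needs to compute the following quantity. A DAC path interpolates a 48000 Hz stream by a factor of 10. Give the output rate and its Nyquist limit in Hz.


Step 1 — output sample rate after interpolation by L:
fs_out = L * fs_in = 10 * 48000 = 480000 Hz

Step 2 — Nyquist frequency of the output stream:
f_Nyq = fs_out / 2 = 480000 / 2 = 240000.0 Hz

fs_out = 480000 Hz; f_Nyquist = 240000.0 Hz


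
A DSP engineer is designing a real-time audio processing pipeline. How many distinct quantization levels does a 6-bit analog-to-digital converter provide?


Number of quantization levels = 2^N
= 2^6
= 64

64


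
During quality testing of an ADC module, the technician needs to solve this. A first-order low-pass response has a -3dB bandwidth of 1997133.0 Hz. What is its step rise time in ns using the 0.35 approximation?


Rise time from bandwidth relationship:
tr = 0.35 / BW
   = 0.35 / 1997133.0
   = 1.752512226e-07 s
   = 175.2512 ns

175.2512 ns


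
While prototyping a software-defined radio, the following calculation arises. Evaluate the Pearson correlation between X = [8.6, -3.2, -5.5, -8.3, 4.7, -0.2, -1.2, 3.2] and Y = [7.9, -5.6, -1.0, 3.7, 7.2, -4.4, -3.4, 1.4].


Pearson correlation coefficient (population):
r = cov(X,Y) / (std(X) * std(Y))
Mean X = -0.2375, Mean Y = 0.725
Cov(X,Y) = 13.163438
Std(X) = 5.20455, Std(Y) = 4.860234
r = 0.5204

0.5204


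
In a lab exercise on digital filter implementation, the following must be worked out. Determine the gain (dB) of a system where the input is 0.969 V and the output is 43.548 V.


Voltage gain in dB:
G = 20 * log10(Vout / Vin)
  = 20 * log10(43.548 / 0.969)
  = 20 * log10(44.941176)
  = 20 * 1.652644
  = 33.05 dB

33.05 dB


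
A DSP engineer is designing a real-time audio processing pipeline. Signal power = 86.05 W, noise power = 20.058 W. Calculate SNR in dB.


SNR in decibels:
SNR = 10 * log10(Ps / Pn)
    = 10 * log10(86.05 / 20.058)
    = 10 * log10(4.2901)
    = 10 * 0.6325
    = 6.32 dB

6.32 dB


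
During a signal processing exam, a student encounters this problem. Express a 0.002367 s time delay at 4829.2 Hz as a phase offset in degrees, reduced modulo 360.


Phase shift from frequency and time delay:
phi = 360 * f * t_delay
    = 360 * 4829.2 * 0.002367
    = 4115.06 degrees
    mod 360 = 155.06 degrees

155.06 degrees


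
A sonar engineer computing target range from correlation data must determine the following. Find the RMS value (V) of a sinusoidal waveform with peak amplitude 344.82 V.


RMS voltage for a sinusoidal waveform:
V_rms = V_peak / sqrt(2)
      = 344.82 / 1.414214
      = 243.825 V

243.825 V


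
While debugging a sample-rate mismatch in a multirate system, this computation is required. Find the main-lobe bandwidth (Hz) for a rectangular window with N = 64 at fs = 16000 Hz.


Main lobe width for a rectangular window:
Width = 2 * fs / N
      = 2 * 16000 / 64
      = 32000 / 64
      = 500.0 Hz

500.0 Hz


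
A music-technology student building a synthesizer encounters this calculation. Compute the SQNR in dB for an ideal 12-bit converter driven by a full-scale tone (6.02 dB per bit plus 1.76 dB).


Theoretical SNR for a full-scale sinusoid:
SNR = 6.02 * N + 1.76
    = 6.02 * 12 + 1.76
    = 72.24 + 1.76
    = 74.0 dB

74.0 dB


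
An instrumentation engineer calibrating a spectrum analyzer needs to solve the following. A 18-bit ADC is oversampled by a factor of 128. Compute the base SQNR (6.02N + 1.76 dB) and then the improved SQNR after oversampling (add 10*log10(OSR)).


Step 1 — baseline SQNR at Nyquist:
SQNR_base = 6.02*N + 1.76
          = 6.02*18 + 1.76
          = 110.12 dB

Step 2 — oversampling processing gain:
G = 10*log10(OSR) = 10*log10(128) = 21.07 dB

Step 3 — total:
SQNR_total = 110.12 + 21.07 = 131.19 dB

Base SQNR = 110.12 dB; oversampled SQNR = 131.19 dB


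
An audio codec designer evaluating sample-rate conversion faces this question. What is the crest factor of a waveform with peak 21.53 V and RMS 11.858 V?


Crest factor is the ratio of peak to RMS:
CF = V_peak / V_rms
   = 21.53 / 11.858
   = 1.8157

1.8157


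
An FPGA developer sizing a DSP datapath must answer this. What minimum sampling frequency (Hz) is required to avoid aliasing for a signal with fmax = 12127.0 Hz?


The Nyquist rate is twice the maximum frequency component.
fs_min = 2 * fmax
      = 2 * 12127.0
      = 24254.0 Hz

24254.0


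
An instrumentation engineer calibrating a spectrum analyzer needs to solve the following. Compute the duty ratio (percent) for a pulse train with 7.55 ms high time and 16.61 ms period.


Duty cycle as a percentage:
DC = (t_on / T) * 100
   = (7.55 / 16.61) * 100
   = 0.454545 * 100
   = 45.45 %

45.45 %


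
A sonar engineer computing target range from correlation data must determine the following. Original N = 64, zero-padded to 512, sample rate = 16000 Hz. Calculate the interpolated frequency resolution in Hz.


Frequency resolution after zero-padding:
N_padded = 64 * 8 = 512
df = fs / N_padded
   = 16000 / 512
   = 31.25 Hz

31.25 Hz


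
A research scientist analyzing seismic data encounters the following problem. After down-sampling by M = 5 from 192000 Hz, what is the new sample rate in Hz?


Decimation reduces the sample rate:
fs_out = fs_in / M
       = 192000 / 5
       = 38400.0 Hz

38400.0 Hz


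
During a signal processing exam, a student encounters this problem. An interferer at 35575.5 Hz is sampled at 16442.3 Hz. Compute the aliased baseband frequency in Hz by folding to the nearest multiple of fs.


Compute the nearest integer multiple of fs to the signal:
n = round(35575.5 / 16442.3) = 2
f_alias = |35575.5 - 2 * 16442.3|
        = |35575.5 - 32884.6|
        = 2690.9 Hz

2690.9


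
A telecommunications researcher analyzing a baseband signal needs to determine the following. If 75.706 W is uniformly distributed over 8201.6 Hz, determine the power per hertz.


Power spectral density:
PSD = P / BW
    = 75.706 / 8201.6
    = 0.00923064 W/Hz

0.00923064 W/Hz


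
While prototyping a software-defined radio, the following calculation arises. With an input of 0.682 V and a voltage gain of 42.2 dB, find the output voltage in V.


Output voltage from dB gain:
V_out = V_in * 10^(gain_dB / 20)
      = 0.682 * 10^(42.2 / 20)
      = 0.682 * 128.824955
      = 87.8586 V

87.8586 V


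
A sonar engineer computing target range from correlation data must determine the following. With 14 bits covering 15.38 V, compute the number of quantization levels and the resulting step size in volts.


Step 1 — number of quantization levels:
L = 2^N = 2^14 = 16384

Step 2 — LSB step size:
delta = Vfs / L
      = 15.38 / 16384
      = 0.00093872 V

Levels = 16384; step size = 0.00093872 V


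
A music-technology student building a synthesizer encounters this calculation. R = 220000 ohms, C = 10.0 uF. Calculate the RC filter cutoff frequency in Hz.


Cutoff frequency of a first-order RC filter:
fc = 1 / (2 * pi * R * C)
C = 10.0 uF = 1e-05 F
fc = 1 / (2 * pi * 220000 * 1e-05)
   = 1 / 13.823007675795
   = 0.072343 Hz

0.072343 Hz


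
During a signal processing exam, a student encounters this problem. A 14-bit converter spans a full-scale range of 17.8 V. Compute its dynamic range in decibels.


Dynamic range from full-scale to LSB:
V_min = V_max / 2^bits = 17.8 / 2^14
DR = 20 * log10(V_max / V_min)
   = 20 * log10(2^14)
   = 20 * 14 * log10(2)
   = 84.29 dB

84.29 dB


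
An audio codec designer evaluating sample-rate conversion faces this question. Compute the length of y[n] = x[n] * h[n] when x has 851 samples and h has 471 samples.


Linear convolution output length:
L = N + M - 1
  = 851 + 471 - 1
  = 1321 samples

1321


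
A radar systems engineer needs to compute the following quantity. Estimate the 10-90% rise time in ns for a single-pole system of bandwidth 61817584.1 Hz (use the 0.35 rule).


Rise time from bandwidth relationship:
tr = 0.35 / BW
   = 0.35 / 61817584.1
   = 5.66181945e-09 s
   = 5.6618 ns

5.6618 ns


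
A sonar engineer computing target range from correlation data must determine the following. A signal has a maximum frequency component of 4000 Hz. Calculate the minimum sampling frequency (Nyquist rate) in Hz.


The Nyquist rate is twice the maximum frequency component.
fs_min = 2 * fmax
      = 2 * 4000
      = 8000 Hz

8000


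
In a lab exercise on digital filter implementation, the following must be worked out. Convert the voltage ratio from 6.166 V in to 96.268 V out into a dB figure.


Voltage gain in dB:
G = 20 * log10(Vout / Vin)
  = 20 * log10(96.268 / 6.166)
  = 20 * log10(15.612715)
  = 20 * 1.193478
  = 23.87 dB

23.87 dB


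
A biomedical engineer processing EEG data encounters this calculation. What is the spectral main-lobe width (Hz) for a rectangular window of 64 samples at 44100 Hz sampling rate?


Main lobe width for a rectangular window:
Width = 2 * fs / N
      = 2 * 44100 / 64
      = 88200 / 64
      = 1378.125 Hz

1378.125 Hz


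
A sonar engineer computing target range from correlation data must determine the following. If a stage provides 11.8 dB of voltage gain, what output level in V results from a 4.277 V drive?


Output voltage from dB gain:
V_out = V_in * 10^(gain_dB / 20)
      = 4.277 * 10^(11.8 / 20)
      = 4.277 * 3.890451
      = 16.6395 V

16.6395 V


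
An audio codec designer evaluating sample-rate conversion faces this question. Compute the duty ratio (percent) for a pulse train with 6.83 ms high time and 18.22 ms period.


Duty cycle as a percentage:
DC = (t_on / T) * 100
   = (6.83 / 18.22) * 100
   = 0.374863 * 100
   = 37.49 %

37.49 %


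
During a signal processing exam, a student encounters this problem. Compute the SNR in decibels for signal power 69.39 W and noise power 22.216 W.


SNR in decibels:
SNR = 10 * log10(Ps / Pn)
    = 10 * log10(69.39 / 22.216)
    = 10 * log10(3.1234)
    = 10 * 0.4946
    = 4.95 dB

4.95 dB


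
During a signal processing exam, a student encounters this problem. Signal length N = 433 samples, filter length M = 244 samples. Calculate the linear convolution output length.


Linear convolution output length:
L = N + M - 1
  = 433 + 244 - 1
  = 676 samples

676


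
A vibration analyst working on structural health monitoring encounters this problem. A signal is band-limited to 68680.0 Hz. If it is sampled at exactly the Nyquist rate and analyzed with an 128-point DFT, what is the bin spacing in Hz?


Step 1 — Nyquist sampling rate:
fs = 2 * fmax = 2 * 68680.0 = 137360.0 Hz

Step 2 — DFT bin spacing:
df = fs / N = 137360.0 / 128 = 1073.125 Hz

1073.125 Hz


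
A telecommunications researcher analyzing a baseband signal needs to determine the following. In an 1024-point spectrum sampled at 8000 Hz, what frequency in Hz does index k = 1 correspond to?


Frequency of DFT bin k:
f_k = k * fs / N
    = 1 * 8000 / 1024
    = 8000 / 1024
    = 7.812 Hz

7.812 Hz


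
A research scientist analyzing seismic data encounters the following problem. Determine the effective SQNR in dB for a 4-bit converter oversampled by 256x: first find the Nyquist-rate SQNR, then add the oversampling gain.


Step 1 — baseline SQNR at Nyquist:
SQNR_base = 6.02*N + 1.76
          = 6.02*4 + 1.76
          = 25.84 dB

Step 2 — oversampling processing gain:
G = 10*log10(OSR) = 10*log10(256) = 24.08 dB

Step 3 — total:
SQNR_total = 25.84 + 24.08 = 49.92 dB

Base SQNR = 25.84 dB; oversampled SQNR = 49.92 dB


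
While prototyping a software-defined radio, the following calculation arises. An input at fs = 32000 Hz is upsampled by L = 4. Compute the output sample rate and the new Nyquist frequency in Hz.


Step 1 — output sample rate after interpolation by L:
fs_out = L * fs_in = 4 * 32000 = 128000 Hz

Step 2 — Nyquist frequency of the output stream:
f_Nyq = fs_out / 2 = 128000 / 2 = 64000.0 Hz

fs_out = 128000 Hz; f_Nyquist = 64000.0 Hz


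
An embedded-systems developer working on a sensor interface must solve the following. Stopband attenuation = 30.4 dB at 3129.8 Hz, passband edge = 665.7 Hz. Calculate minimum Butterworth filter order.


Butterworth filter order formula:
n = log10(10^(A/10) - 1) / (2 * log10(f_stop/f_pass))
10^(30.4/10) - 1 = 1095.4782
f_stop/f_pass = 3129.8 / 665.7 = 4.7015
n = 2.2608 -> ceil = 3

3


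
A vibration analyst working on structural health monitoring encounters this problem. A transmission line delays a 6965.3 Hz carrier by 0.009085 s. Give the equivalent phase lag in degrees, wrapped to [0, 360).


Phase shift from frequency and time delay:
phi = 360 * f * t_delay
    = 360 * 6965.3 * 0.009085
    = 22780.71 degrees
    mod 360 = 100.71 degrees

100.71 degrees
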